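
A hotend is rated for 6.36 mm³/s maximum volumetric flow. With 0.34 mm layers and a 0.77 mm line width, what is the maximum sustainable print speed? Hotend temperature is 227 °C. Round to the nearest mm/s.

24 mm/s

A: 0.34 × 0.77 → 0.2618 mm².
v_max = Q/A = 6.36/0.2618 = 24.29 mm/s → 24 mm/s.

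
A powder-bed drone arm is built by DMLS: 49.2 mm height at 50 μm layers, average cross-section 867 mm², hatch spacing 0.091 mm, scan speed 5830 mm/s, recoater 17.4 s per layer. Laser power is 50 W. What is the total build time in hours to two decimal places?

Number of layers: 49.2 / 0.05 → 984 (rounded up).
Scan path per layer: 867 / 0.091 → 9527.5 mm.
Scan time per layer = 9527.5 / 5830 = 1.6342 s.
Layer cycle = 1.6342 + 17.4, so 19.0342 s.
984 layers × 19.0342 s/layer = 18729.6528 s, i.e. 5.20 hours.

5.20 hours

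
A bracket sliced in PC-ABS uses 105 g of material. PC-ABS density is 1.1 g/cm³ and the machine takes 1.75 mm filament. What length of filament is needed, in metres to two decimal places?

39.69 m

Volume = 105 g / 1.1 g·cm⁻³ = 95.4545 cm³ = 95454.5 mm³.
Filament cross-section = π × (1.75/2)² = 2.4053 mm².
L = V/A = 95454.5/2.4053 = 39685.07 mm → 39.69 m.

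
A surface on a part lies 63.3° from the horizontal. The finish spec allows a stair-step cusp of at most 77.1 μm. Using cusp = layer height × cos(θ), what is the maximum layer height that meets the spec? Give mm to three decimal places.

t = h_c / cos θ = 0.0771 / 0.4493 = 0.172 mm.

0.172 mm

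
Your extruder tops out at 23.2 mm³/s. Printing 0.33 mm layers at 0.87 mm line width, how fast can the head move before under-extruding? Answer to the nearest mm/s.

81 mm/s

A = 0.33 × 0.87, so 0.2871 mm².
Max speed = 23.2 / 0.2871 = 80.81 ≈ 81 mm/s.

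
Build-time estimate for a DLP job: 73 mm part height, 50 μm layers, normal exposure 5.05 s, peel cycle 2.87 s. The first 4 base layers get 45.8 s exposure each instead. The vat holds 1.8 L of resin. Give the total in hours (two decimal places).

Layer count = ceil(73 / 0.05) = 1460.
Bottom layers = 4 × (45.8 + 2.87) = 194.68 s.
Regular layers: 1456 × (5.05 + 2.87) → 11531.52 s.
Sum: 194.68 + 11531.52 = 11726.2 s → 3.26 hours.

3.26 hours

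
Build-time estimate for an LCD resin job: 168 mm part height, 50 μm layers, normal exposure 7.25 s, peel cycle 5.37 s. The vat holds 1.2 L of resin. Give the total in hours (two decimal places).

11.78 hours

Layer count = ceil(168 / 0.05) = 3360.
Per-layer time = 7.25 + 5.37, so 12.62 s.
Total = 3360 × 12.62 = 42403.2 s = 11.78 hours.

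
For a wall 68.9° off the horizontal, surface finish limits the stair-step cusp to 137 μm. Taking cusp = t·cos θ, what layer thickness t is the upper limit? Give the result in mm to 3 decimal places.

Layer height = cusp / cos(68.9°) = 0.137 / 0.3600 = 0.381 mm.

0.381 mm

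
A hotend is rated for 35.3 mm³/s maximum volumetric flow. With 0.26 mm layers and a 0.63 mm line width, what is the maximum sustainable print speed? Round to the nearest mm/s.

216 mm/s

A = 0.26 × 0.63, so 0.1638 mm².
Max speed = 35.3 / 0.1638 = 215.51 ≈ 216 mm/s.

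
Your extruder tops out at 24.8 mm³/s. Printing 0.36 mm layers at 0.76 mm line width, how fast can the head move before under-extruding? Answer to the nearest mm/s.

91 mm/s

Bead cross-section = 0.36 × 0.76 = 0.2736 mm².
Max speed = 24.8 / 0.2736 = 90.64 ≈ 91 mm/s.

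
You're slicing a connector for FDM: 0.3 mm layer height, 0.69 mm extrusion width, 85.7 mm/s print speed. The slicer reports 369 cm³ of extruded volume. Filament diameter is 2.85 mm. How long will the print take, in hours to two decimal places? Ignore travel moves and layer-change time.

Line area: 0.3 × 0.69 → 0.207 mm².
Total extruded path = 369000/0.207 = 1782608.7 mm.
Time extruding = 1782608.7 / 85.7 = 20800.6 s.
20800.6 s = 5.78 hours.

5.78 hours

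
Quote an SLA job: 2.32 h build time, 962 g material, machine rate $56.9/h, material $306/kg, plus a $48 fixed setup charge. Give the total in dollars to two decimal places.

$474.38

Machine cost = 56.9 × 2.32 = $132.008.
Feedstock cost = 306 × 962/1000 = $294.372.
Adding setup: 132.008 + 294.372 + 48 → $474.38.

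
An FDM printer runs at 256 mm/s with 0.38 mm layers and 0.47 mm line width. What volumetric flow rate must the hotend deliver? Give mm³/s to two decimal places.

A = 0.38 × 0.47, so 0.1786 mm².
Q = v·A = 256 × 0.1786 = 45.72 mm³/s.

45.72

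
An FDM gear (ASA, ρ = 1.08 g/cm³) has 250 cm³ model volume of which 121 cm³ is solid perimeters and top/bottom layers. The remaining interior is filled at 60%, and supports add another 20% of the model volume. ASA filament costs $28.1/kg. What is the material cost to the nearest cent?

$7.54

Volume inside the shell = 250 − 121, so 129 cm³.
Infill volume = 0.60 × 129, so 77.4 cm³.
Support = 0.20 × 250, so 50 cm³.
Deposited volume = 121 + 77.4 + 50, so 248.4 cm³.
Mass = 248.4 × 1.08 = 268.272 g.
At $28.1/kg: 268.272/1000 × 28.1 = $7.54.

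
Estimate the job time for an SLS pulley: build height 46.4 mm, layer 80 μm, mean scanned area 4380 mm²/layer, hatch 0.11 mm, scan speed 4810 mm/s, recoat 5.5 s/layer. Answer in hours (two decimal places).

2.22 hours

Layer count = ceil(46.4 / 0.08) = 580.
Scan path per layer = 4380 / 0.11 = 39818.2 mm.
Laser time per layer = 39818.2 / 4810, so 8.2782 s.
Per-layer time = 8.2782 + 5.5, so 13.7782 s.
Build time = 580 × 13.7782 = 7991.356 s = 2.22 hours.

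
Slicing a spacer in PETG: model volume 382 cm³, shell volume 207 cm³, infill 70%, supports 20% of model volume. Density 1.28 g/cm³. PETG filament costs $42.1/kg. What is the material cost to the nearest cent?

$21.87

Interior volume = 382 − 207 = 175 cm³.
Infill deposited = 0.70 × 175 = 122.5 cm³.
Support: 0.20 × 382 → 76.4 cm³.
Total printed volume: 207 + 122.5 + 76.4 → 405.9 cm³.
Mass = 405.9 × 1.28, so 519.552 g.
Cost = 519.552 g / 1000 × $42.1/kg = $21.87.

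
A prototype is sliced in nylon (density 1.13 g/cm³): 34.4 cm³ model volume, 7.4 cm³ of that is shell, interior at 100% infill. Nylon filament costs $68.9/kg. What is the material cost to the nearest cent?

Interior volume: 34.4 − 7.4 → 27 cm³.
Infill deposited: 1.00 × 27 → 27 cm³.
Total extruded: 7.4 + 27 → 34.4 cm³.
Mass: 34.4 × 1.13 → 38.872 g.
Cost = 38.872 g / 1000 × $68.9/kg = $2.68.

$2.68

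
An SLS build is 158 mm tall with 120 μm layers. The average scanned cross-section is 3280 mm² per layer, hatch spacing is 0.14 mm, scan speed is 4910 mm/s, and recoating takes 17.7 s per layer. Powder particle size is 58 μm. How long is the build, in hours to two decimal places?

8.22 hours

Layer count = ceil(158 / 0.12) = 1317.
Per-layer scan distance: 3280 / 0.14 → 23428.6 mm.
Scan time per layer = 23428.6 / 4910 = 4.7716 s.
Layer cycle = 4.7716 + 17.7 = 22.4716 s.
Build time = 1317 × 22.4716 = 29595.0972 s = 8.22 hours.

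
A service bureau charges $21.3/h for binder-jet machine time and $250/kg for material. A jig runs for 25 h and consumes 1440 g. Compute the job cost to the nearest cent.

Machine-time cost: 21.3 × 25 → $532.50.
Material charge = 250 × 1440/1000, so $360.00.
Total = 532.50 + 360.00 = $892.50.

$892.50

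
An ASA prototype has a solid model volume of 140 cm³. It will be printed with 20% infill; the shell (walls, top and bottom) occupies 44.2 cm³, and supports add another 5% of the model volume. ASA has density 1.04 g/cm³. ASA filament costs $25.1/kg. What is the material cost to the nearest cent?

$1.84

Interior volume: 140 − 44.2 → 95.8 cm³.
Infill volume = 0.20 × 95.8 = 19.16 cm³.
Support = 0.05 × 140, so 7 cm³.
Total extruded = 44.2 + 19.16 + 7 = 70.36 cm³.
Mass = 70.36 × 1.04, so 73.1744 g.
Cost = 73.1744 g / 1000 × $25.1/kg = $1.84.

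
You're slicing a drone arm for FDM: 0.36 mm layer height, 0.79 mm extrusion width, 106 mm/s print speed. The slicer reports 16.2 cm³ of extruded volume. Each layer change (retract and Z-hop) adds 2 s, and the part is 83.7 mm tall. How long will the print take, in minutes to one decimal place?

Bead cross-section: 0.36 × 0.79 → 0.2844 mm².
Total extruded path = 16200/0.2844 = 56962 mm.
Time extruding = 56962 / 106 = 537.4 s.
Number of layers: 83.7 / 0.36 → 233 (rounded up).
Non-print overhead: 233 × 2 → 466 s.
Total = 537.4 + 466 = 1003.4 s = 16.7 minutes.

16.7 minutes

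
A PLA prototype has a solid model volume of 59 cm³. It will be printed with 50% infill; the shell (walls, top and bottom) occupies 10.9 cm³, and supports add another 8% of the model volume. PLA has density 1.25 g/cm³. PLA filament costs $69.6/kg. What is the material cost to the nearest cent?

$3.45

Volume inside the shell = 59 − 10.9 = 48.1 cm³.
Deposited infill = 0.50 × 48.1 = 24.05 cm³.
Support = 0.08 × 59, so 4.72 cm³.
Deposited volume = 10.9 + 24.05 + 4.72, so 39.67 cm³.
Mass = 39.67 × 1.25 = 49.5875 g.
Cost = 49.5875 g / 1000 × $69.6/kg = $3.45.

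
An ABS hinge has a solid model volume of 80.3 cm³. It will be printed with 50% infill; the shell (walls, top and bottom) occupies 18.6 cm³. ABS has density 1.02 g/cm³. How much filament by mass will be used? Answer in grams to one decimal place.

50.4 g

Volume inside the shell: 80.3 − 18.6 → 61.7 cm³.
Deposited infill = 0.50 × 61.7, so 30.85 cm³.
Total printed volume = 18.6 + 30.85, so 49.45 cm³.
Mass = 49.45 × 1.02, so 50.439 g.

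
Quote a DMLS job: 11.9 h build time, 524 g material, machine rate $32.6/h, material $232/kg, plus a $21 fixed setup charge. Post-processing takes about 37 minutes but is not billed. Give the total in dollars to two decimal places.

Machine cost: 32.6 × 11.9 → $387.94.
Feedstock cost: 232 × 524/1000 → $121.568.
Adding setup: 387.94 + 121.568 + 21 → 530.508 ≈ $530.51.

$530.51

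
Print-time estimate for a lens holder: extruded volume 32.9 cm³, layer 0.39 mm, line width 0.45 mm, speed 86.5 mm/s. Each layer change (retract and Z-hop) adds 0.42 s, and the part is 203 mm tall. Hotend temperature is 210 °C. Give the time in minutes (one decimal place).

39.8 minutes

Bead cross-section = 0.39 × 0.45 = 0.1755 mm².
Toolpath length = 32.9 cm³ / 0.1755 mm² = 32900 / 0.1755 = 187464.4 mm.
Print-move time = 187464.4 / 86.5 = 2167.2 s.
Number of layers: 203 / 0.39 → 521 (rounded up).
Layer-change overhead = 521 × 0.42 = 218.82 s.
Total = 2167.2 + 218.82 = 2386.02 s = 39.8 minutes.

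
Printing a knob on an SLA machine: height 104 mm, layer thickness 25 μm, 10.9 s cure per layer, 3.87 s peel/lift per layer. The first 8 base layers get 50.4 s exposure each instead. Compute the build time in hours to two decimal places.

Number of layers: 104 / 0.025 → 4160 (rounded up).
Base layers: 8 × (50.4 + 3.87) → 434.16 s.
Normal layers = 4152 × (10.9 + 3.87), so 61325.04 s.
Total = 434.16 + 61325.04 = 61759.2 s = 17.16 hours.

17.16 hours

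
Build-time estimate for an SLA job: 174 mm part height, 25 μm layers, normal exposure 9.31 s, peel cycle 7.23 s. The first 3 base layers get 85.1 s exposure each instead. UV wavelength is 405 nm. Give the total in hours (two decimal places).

Layer count = ceil(174 / 0.025) = 6960.
Base layers = 3 × (85.1 + 7.23), so 276.99 s.
Normal layers = 6957 × (9.31 + 7.23), so 115068.78 s.
Total = 276.99 + 115068.78 = 115345.77 s = 32.04 hours.

32.04 hours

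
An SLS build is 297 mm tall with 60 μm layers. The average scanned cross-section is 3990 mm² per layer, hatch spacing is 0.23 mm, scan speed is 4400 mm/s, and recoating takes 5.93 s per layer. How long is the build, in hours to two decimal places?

13.57 hours

Layer count = ceil(297 / 0.06) = 4950.
Hatch length per layer = 3990 / 0.23, so 17347.8 mm.
Scan time per layer = 17347.8 / 4400, so 3.9427 s.
Layer cycle: 3.9427 + 5.93 → 9.8727 s.
Build time = 4950 × 9.8727 = 48869.865 s = 13.57 hours.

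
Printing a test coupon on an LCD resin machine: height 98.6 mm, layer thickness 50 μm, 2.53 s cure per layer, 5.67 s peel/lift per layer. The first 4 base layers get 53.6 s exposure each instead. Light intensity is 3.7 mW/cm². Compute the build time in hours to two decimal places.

4.55 hours

Layers = ⌈98.6/0.05⌉ = 1972.
Base layers = 4 × (53.6 + 5.67) = 237.08 s.
Normal layers = 1968 × (2.53 + 5.67), so 16137.6 s.
Total = 237.08 + 16137.6 = 16374.68 s = 4.55 hours.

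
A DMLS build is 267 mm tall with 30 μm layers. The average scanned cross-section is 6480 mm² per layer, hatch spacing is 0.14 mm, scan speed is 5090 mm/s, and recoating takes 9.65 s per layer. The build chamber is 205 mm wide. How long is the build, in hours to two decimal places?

46.34 hours

Layer count = ceil(267 / 0.03) = 8900.
Scan path per layer = 6480 / 0.14, so 46285.7 mm.
Laser time per layer = 46285.7 / 5090, so 9.0935 s.
Time per layer = 9.0935 + 9.65, so 18.7435 s.
8900 layers × 18.7435 s/layer = 166817.15 s, i.e. 46.34 hours.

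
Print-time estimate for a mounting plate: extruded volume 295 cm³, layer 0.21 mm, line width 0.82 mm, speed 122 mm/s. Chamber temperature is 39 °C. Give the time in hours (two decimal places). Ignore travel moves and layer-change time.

3.90 hours

Bead cross-section = 0.21 × 0.82 = 0.1722 mm².
Total extruded path = 295000/0.1722 = 1713124.3 mm.
Print-move time = 1713124.3 / 122 = 14042 s.
14042 s = 3.90 hours.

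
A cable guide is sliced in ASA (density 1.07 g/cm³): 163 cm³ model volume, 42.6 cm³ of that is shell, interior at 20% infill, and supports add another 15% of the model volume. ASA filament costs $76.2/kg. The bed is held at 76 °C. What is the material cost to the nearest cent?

Infill region: 163 − 42.6 → 120.4 cm³.
Infill deposited = 0.20 × 120.4 = 24.08 cm³.
Support = 0.15 × 163, so 24.45 cm³.
Deposited volume: 42.6 + 24.08 + 24.45 → 91.13 cm³.
Mass: 91.13 × 1.07 → 97.5091 g.
At $76.2/kg: 97.5091/1000 × 76.2 = $7.43.

$7.43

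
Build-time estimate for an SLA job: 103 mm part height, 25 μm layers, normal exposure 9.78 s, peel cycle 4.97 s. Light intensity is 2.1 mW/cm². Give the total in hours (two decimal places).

Layer count = ceil(103 / 0.025) = 4120.
Cycle time = 9.78 + 4.97 = 14.75 s.
Build time: 4120 × 14.75 s = 60770 s, i.e. 16.88 hours.

16.88 hours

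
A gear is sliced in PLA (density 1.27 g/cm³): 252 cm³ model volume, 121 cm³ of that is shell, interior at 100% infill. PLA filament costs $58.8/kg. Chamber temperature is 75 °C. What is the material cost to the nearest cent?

$18.82

Interior volume = 252 − 121 = 131 cm³.
Deposited infill = 1.00 × 131, so 131 cm³.
Deposited volume = 121 + 131 = 252 cm³.
Mass: 252 × 1.27 → 320.04 g.
Cost = 320.04 g / 1000 × $58.8/kg = $18.82.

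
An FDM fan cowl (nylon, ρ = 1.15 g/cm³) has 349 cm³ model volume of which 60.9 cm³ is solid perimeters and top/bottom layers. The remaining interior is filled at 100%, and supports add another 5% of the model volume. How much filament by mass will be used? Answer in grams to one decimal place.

Volume inside the shell = 349 − 60.9 = 288.1 cm³.
Infill deposited: 1.00 × 288.1 → 288.1 cm³.
Support: 0.05 × 349 → 17.45 cm³.
Deposited volume: 60.9 + 288.1 + 17.45 → 366.45 cm³.
Mass: 366.45 × 1.15 → 421.4175 g.

421.4 g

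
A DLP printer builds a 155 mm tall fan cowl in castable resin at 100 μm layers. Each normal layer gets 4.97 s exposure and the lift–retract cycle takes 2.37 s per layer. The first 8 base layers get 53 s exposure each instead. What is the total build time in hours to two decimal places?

Number of layers: 155 / 0.1 → 1550 (rounded up).
Bottom layers = 8 × (53 + 2.37) = 442.96 s.
Normal layers: 1542 × (4.97 + 2.37) → 11318.28 s.
Sum: 442.96 + 11318.28 = 11761.24 s → 3.27 hours.

3.27 hours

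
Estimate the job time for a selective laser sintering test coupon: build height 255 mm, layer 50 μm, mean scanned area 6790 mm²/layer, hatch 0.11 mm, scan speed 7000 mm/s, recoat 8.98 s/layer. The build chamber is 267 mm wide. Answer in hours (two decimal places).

Layers = ⌈255/0.05⌉ = 5100.
Per-layer scan distance = 6790 / 0.11 = 61727.3 mm.
Per-layer scan time = 61727.3 / 7000, so 8.8182 s.
Per-layer time = 8.8182 + 8.98 = 17.7982 s.
5100 layers × 17.7982 s/layer = 90770.82 s, i.e. 25.21 hours.

25.21 hours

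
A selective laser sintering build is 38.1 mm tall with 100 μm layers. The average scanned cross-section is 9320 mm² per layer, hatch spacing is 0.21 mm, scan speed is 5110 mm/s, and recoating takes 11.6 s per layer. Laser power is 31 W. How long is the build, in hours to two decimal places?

2.15 hours

Layers = ⌈38.1/0.1⌉ = 381.
Per-layer scan distance: 9320 / 0.21 → 44381 mm.
Scan time per layer: 44381 / 5110 → 8.6851 s.
Per-layer time = 8.6851 + 11.6, so 20.2851 s.
Build time = 381 × 20.2851 = 7728.6231 s = 2.15 hours.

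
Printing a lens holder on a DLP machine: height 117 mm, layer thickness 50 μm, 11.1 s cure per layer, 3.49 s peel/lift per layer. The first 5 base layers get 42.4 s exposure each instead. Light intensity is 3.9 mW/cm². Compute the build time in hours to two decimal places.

9.53 hours

Layers = ⌈117/0.05⌉ = 2340.
Base layers = 5 × (42.4 + 3.49), so 229.45 s.
Regular layers = 2335 × (11.1 + 3.49), so 34067.65 s.
Sum: 229.45 + 34067.65 = 34297.1 s → 9.53 hours.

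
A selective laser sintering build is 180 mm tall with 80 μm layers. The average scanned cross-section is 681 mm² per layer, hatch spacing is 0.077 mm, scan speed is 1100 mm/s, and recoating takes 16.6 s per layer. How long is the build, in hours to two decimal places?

Layers = ⌈180/0.08⌉ = 2250.
Scan path per layer = 681 / 0.077, so 8844.2 mm.
Per-layer scan time = 8844.2 / 1100, so 8.0402 s.
Layer cycle = 8.0402 + 16.6, so 24.6402 s.
2250 layers × 24.6402 s/layer = 55440.45 s, i.e. 15.40 hours.

15.40 hours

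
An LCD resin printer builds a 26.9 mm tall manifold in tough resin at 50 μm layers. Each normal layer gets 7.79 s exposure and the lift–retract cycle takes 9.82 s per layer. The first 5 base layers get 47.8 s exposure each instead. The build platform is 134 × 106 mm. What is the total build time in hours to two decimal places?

2.69 hours

Layer count = ceil(26.9 / 0.05) = 538.
Burn-in layers = 5 × (47.8 + 9.82) = 288.1 s.
Remaining layers: 533 × (7.79 + 9.82) → 9386.13 s.
Total = 288.1 + 9386.13 = 9674.23 s = 2.69 hours.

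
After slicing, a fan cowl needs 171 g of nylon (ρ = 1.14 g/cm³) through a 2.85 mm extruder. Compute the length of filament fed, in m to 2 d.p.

Volume = 171 g / 1.14 g·cm⁻³ = 150 cm³ = 150000 mm³.
A = π r² = π × 1.425² = 6.3794 mm².
L = V/A = 150000/6.3794 = 23513.18 mm → 23.51 m.

23.51 m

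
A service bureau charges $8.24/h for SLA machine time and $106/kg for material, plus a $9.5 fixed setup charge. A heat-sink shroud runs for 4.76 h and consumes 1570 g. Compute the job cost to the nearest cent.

Machine-time cost = 8.24 × 4.76 = $39.2224.
Feedstock cost = 106 × 1570/1000, so $166.42.
Adding setup: 39.2224 + 166.42 + 9.5 → 215.1424 ≈ $215.14.

$215.14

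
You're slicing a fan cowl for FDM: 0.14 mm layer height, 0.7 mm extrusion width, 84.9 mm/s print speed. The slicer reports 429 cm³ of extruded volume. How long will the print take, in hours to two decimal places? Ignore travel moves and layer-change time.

Extrusion cross-section = 0.14 × 0.7 = 0.098 mm².
Toolpath length = 429 cm³ / 0.098 mm² = 429000 / 0.098 = 4377551 mm.
Time extruding = 4377551 / 84.9 = 51561.3 s.
In the requested units: 51561.3 s = 14.32 hours.

14.32 hours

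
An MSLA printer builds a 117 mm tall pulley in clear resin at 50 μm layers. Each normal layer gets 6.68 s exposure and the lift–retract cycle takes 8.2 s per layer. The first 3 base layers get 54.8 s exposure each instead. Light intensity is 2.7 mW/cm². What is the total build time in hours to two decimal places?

Layer count = ceil(117 / 0.05) = 2340.
Base layers = 3 × (54.8 + 8.2), so 189 s.
Regular layers: 2337 × (6.68 + 8.2) → 34774.56 s.
Total = 189 + 34774.56 = 34963.56 s = 9.71 hours.

9.71 hours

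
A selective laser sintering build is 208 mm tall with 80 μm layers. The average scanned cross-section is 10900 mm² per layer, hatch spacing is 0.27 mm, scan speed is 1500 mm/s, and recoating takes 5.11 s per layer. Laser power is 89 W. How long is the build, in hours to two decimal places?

23.13 hours

Layer count = ceil(208 / 0.08) = 2600.
Per-layer scan distance: 10900 / 0.27 → 40370.4 mm.
Laser time per layer = 40370.4 / 1500, so 26.9136 s.
Time per layer: 26.9136 + 5.11 → 32.0236 s.
Total: 2600 × 32.0236 s = 83261.36 s → 23.13 hours.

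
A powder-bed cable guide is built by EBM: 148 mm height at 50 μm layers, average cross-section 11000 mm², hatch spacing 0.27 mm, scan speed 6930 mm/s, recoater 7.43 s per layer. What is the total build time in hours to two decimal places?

Layer count = ceil(148 / 0.05) = 2960.
Per-layer scan distance: 11000 / 0.27 → 40740.7 mm.
Beam time per layer = 40740.7 / 6930, so 5.8789 s.
Per-layer time: 5.8789 + 7.43 → 13.3089 s.
Build time = 2960 × 13.3089 = 39394.344 s = 10.94 hours.

10.94 hours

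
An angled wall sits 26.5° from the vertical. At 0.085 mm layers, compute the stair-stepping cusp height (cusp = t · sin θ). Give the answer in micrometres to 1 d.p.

37.9 μm

h_c = t·sin θ = 0.085 × 0.4462 = 0.037927 mm (37.9 μm).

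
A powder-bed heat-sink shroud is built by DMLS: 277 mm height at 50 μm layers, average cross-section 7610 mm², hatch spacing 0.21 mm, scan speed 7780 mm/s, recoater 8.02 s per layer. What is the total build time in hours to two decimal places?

19.51 hours

Number of layers: 277 / 0.05 → 5540 (rounded up).
Scan path per layer = 7610 / 0.21, so 36238.1 mm.
Laser time per layer = 36238.1 / 7780, so 4.6579 s.
Time per layer = 4.6579 + 8.02, so 12.6779 s.
Total: 5540 × 12.6779 s = 70235.566 s → 19.51 hours.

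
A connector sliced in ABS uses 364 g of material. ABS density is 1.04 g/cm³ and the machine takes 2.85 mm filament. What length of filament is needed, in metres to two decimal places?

Volume = 364 g / 1.04 g·cm⁻³ = 350 cm³ = 350000 mm³.
Cross-section of 2.85 mm filament: π·(2.85/2)² = 6.3794 mm².
Length = 350000 / 6.3794 = 54864.09 mm = 54.86 m.

54.86 m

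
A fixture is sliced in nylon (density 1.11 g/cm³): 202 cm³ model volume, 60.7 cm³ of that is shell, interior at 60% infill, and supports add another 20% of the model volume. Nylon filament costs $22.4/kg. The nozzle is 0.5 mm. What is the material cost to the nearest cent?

$4.62

Interior volume = 202 − 60.7 = 141.3 cm³.
Infill volume = 0.60 × 141.3 = 84.78 cm³.
Support: 0.20 × 202 → 40.4 cm³.
Total printed volume = 60.7 + 84.78 + 40.4, so 185.88 cm³.
Mass: 185.88 × 1.11 → 206.3268 g.
At $22.4/kg: 206.3268/1000 × 22.4 = $4.62.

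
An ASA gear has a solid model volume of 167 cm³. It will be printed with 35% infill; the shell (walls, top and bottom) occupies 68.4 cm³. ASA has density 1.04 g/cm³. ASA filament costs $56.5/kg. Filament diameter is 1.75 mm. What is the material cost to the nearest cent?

$6.05

Volume inside the shell: 167 − 68.4 → 98.6 cm³.
Infill deposited: 0.35 × 98.6 → 34.51 cm³.
Total printed volume = 68.4 + 34.51, so 102.91 cm³.
Mass = 102.91 × 1.04 = 107.0264 g.
At $56.5/kg: 107.0264/1000 × 56.5 = $6.05.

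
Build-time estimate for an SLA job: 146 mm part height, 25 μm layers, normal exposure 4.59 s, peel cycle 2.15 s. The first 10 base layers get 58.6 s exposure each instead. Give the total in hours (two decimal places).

11.08 hours

Layer count = ceil(146 / 0.025) = 5840.
Burn-in layers: 10 × (58.6 + 2.15) → 607.5 s.
Regular layers = 5830 × (4.59 + 2.15) = 39294.2 s.
Sum: 607.5 + 39294.2 = 39901.7 s → 11.08 hours.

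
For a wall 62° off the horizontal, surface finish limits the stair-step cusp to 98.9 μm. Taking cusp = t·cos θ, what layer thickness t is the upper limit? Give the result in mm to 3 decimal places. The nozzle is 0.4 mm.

cos(62°) = 0.4695; t_max = 0.0989/0.4695 = 0.211 mm.

0.211 mm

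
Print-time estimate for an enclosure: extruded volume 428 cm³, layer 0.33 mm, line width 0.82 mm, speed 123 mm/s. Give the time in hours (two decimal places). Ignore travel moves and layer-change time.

Line area = 0.33 × 0.82 = 0.2706 mm².
Path length: 428000 mm³ / 0.2706 mm² → 1581670.4 mm.
Print-move time = 1581670.4 / 123, so 12859.1 s.
That's 12859.1 s → 3.57 hours.

3.57 hours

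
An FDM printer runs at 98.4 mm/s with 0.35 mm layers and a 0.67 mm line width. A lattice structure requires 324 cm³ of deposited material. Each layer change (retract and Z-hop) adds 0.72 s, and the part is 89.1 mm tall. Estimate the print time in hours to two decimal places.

Extrusion cross-section: 0.35 × 0.67 → 0.2345 mm².
Total extruded path = 324000/0.2345 = 1381663.1 mm.
Print-move time = 1381663.1 / 98.4 = 14041.3 s.
Layer count = ceil(89.1 / 0.35) = 255.
Non-print overhead = 255 × 0.72 = 183.6 s.
Altogether 14041.3 + 183.6 = 14224.9 s, i.e. 3.95 hours.

3.95 hours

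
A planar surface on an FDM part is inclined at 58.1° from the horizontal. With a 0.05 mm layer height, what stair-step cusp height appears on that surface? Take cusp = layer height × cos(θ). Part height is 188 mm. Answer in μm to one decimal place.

26.4 μm

cos(58.1°) = 0.5284, so cusp = 0.05 × 0.5284 = 0.02642 mm → 26.4 μm.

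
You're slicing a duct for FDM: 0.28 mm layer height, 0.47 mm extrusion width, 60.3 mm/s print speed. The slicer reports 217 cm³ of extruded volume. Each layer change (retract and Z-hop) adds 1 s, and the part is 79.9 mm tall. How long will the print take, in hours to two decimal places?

7.68 hours

Extrusion cross-section: 0.28 × 0.47 → 0.1316 mm².
Toolpath length = 217 cm³ / 0.1316 mm² = 217000 / 0.1316 = 1648936.2 mm.
Extrusion time = 1648936.2 / 60.3 = 27345.5 s.
Layer count = ceil(79.9 / 0.28) = 286.
Z-hop total = 286 × 1 = 286 s.
Total = 27345.5 + 286 = 27631.5 s = 7.68 hours.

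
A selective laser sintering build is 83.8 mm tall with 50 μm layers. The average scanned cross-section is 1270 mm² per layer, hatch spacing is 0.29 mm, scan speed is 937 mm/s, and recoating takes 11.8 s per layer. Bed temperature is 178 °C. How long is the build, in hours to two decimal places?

7.67 hours

Layer count = ceil(83.8 / 0.05) = 1676.
Scan path per layer = 1270 / 0.29 = 4379.3 mm.
Laser time per layer: 4379.3 / 937 → 4.6737 s.
Time per layer = 4.6737 + 11.8 = 16.4737 s.
1676 layers × 16.4737 s/layer = 27609.9212 s, i.e. 7.67 hours.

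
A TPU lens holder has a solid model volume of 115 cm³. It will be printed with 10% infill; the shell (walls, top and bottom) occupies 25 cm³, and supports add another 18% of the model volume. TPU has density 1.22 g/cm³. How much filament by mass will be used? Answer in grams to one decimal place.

Volume inside the shell = 115 − 25 = 90 cm³.
Infill volume = 0.10 × 90 = 9 cm³.
Support = 0.18 × 115, so 20.7 cm³.
Total printed volume = 25 + 9 + 20.7, so 54.7 cm³.
Mass: 54.7 × 1.22 → 66.734 g.

66.7 g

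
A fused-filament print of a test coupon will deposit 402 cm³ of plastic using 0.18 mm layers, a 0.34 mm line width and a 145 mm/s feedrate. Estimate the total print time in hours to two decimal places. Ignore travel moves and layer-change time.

Line area: 0.18 × 0.34 → 0.0612 mm².
Path length: 402000 mm³ / 0.0612 mm² → 6568627.5 mm.
Print-move time: 6568627.5 / 145 → 45300.9 s.
Converting: 45300.9 s = 12.58 hours.

12.58 hours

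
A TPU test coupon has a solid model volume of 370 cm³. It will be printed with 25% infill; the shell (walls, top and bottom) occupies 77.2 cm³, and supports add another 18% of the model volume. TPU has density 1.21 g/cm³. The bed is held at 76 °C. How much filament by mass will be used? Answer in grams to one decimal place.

Infill region = 370 − 77.2, so 292.8 cm³.
Deposited infill: 0.25 × 292.8 → 73.2 cm³.
Support = 0.18 × 370, so 66.6 cm³.
Deposited volume = 77.2 + 73.2 + 66.6, so 217 cm³.
Mass = 217 × 1.21 = 262.57 g.

262.6 g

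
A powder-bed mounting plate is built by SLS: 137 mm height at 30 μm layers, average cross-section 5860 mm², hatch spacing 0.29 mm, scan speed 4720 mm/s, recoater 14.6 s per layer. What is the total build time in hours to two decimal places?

Layers = ⌈137/0.03⌉ = 4567.
Scan path per layer = 5860 / 0.29 = 20206.9 mm.
Per-layer scan time: 20206.9 / 4720 → 4.2811 s.
Layer cycle: 4.2811 + 14.6 → 18.8811 s.
4567 layers × 18.8811 s/layer = 86229.9837 s, i.e. 23.95 hours.

23.95 hours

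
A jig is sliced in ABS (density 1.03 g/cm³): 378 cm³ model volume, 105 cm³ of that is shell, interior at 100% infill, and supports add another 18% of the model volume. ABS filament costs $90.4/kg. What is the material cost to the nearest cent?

Interior volume = 378 − 105 = 273 cm³.
Infill volume = 1.00 × 273 = 273 cm³.
Support = 0.18 × 378, so 68.04 cm³.
Total printed volume: 105 + 273 + 68.04 → 446.04 cm³.
Mass: 446.04 × 1.03 → 459.4212 g.
At $90.4/kg: 459.4212/1000 × 90.4 = $41.53.

$41.53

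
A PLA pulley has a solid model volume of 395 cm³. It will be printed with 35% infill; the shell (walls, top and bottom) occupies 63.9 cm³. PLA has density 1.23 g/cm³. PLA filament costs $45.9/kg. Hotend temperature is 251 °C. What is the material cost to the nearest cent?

Interior volume = 395 − 63.9 = 331.1 cm³.
Deposited infill = 0.35 × 331.1 = 115.885 cm³.
Total extruded = 63.9 + 115.885, so 179.785 cm³.
Mass = 179.785 × 1.23 = 221.13555 g.
At $45.9/kg: 221.13555/1000 × 45.9 = $10.15.

$10.15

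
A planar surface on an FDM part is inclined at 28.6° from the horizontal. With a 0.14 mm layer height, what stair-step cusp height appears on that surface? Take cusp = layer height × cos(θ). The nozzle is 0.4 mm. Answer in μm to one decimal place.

122.9 μm

h_c = t·cos θ = 0.14 × 0.8780 = 0.12292 mm (122.9 μm).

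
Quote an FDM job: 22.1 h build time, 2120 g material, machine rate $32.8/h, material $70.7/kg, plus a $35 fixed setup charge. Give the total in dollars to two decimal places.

Machine-time cost = 32.8 × 22.1 = $724.88.
Material cost = 70.7 × 2120/1000 = $149.884.
Total = 724.88 + 149.884 + 35 = 909.764 ≈ $909.76.

$909.76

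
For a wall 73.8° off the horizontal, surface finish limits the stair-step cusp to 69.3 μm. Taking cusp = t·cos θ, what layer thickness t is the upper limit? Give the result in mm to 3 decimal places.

0.248 mm

cos(73.8°) = 0.2790; t_max = 0.0693/0.2790 = 0.248 mm.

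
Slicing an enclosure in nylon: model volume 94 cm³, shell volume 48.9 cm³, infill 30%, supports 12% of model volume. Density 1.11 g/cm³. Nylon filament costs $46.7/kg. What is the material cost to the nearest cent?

$3.82

Infill region = 94 − 48.9, so 45.1 cm³.
Infill deposited = 0.30 × 45.1 = 13.53 cm³.
Support = 0.12 × 94, so 11.28 cm³.
Deposited volume = 48.9 + 13.53 + 11.28 = 73.71 cm³.
Mass = 73.71 × 1.11 = 81.8181 g.
At $46.7/kg: 81.8181/1000 × 46.7 = $3.82.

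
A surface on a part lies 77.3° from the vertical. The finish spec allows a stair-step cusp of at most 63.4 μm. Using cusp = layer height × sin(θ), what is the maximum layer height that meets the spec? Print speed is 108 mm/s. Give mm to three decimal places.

0.065 mm

sin(77.3°) = 0.9755; t_max = 0.0634/0.9755 = 0.065 mm.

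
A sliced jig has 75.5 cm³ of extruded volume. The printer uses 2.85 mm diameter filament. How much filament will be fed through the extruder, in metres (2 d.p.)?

Cross-section of 2.85 mm filament: π·(2.85/2)² = 6.3794 mm².
L = 75500 mm³ / 6.3794 mm² = 11834.97 mm, i.e. 11.83 m.

11.83 m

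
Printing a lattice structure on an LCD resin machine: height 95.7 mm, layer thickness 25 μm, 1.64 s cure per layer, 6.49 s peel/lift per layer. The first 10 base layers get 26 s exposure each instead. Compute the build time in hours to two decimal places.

8.71 hours

Layer count = ceil(95.7 / 0.025) = 3828.
Bottom layers = 10 × (26 + 6.49) = 324.9 s.
Normal layers = 3818 × (1.64 + 6.49) = 31040.34 s.
Sum: 324.9 + 31040.34 = 31365.24 s → 8.71 hours.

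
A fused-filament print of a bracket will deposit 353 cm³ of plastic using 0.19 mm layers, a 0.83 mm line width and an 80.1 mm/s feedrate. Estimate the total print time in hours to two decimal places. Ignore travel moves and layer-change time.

7.76 hours

Line area = 0.19 × 0.83, so 0.1577 mm².
Toolpath length = 353 cm³ / 0.1577 mm² = 353000 / 0.1577 = 2238427.4 mm.
Print-move time: 2238427.4 / 80.1 → 27945.4 s.
Converting: 27945.4 s = 7.76 hours.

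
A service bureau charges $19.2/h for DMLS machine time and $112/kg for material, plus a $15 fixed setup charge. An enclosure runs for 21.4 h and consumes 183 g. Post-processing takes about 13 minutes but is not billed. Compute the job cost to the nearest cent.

Machine cost: 19.2 × 21.4 → $410.88.
Feedstock cost = 112 × 183/1000 = $20.496.
Adding setup: 410.88 + 20.496 + 15 → 446.376 ≈ $446.38.

$446.38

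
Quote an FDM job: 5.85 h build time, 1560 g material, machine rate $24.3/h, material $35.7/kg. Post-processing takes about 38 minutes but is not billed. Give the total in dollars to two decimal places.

Time charge = 24.3 × 5.85, so $142.155.
Feedstock cost: 35.7 × 1560/1000 → $55.692.
Total = 142.155 + 55.692 = 197.847 ≈ $197.85.

$197.85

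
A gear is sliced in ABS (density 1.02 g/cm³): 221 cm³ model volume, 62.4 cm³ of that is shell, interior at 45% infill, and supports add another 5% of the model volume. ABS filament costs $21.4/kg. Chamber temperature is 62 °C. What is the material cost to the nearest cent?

$3.16

Interior volume = 221 − 62.4, so 158.6 cm³.
Deposited infill = 0.45 × 158.6 = 71.37 cm³.
Support = 0.05 × 221, so 11.05 cm³.
Total extruded = 62.4 + 71.37 + 11.05 = 144.82 cm³.
Mass = 144.82 × 1.02, so 147.7164 g.
At $21.4/kg: 147.7164/1000 × 21.4 = $3.16.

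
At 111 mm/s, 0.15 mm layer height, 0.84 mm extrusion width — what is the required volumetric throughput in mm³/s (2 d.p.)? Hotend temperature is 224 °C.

13.99

Extrusion cross-section: 0.15 × 0.84 → 0.126 mm².
Q = v·A = 111 × 0.126 = 13.99 mm³/s.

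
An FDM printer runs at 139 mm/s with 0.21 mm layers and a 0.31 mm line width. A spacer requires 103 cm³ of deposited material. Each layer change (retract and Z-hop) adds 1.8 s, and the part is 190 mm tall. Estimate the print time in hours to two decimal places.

3.61 hours

Bead cross-section = 0.21 × 0.31 = 0.0651 mm².
Path length: 103000 mm³ / 0.0651 mm² → 1582181.3 mm.
Time extruding = 1582181.3 / 139 = 11382.6 s.
Number of layers: 190 / 0.21 → 905 (rounded up).
Non-print overhead: 905 × 1.8 → 1629 s.
Total = 11382.6 + 1629 = 13011.6 s = 3.61 hours.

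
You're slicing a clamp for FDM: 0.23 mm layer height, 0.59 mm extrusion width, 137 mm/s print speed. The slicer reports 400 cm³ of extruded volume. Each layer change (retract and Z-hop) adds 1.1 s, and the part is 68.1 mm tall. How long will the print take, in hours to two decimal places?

6.07 hours

Extrusion cross-section = 0.23 × 0.59, so 0.1357 mm².
Total extruded path = 400000/0.1357 = 2947678.7 mm.
Extrusion time: 2947678.7 / 137 → 21515.9 s.
Layers = ⌈68.1/0.23⌉ = 297.
Z-hop total = 297 × 1.1, so 326.7 s.
Total = 21515.9 + 326.7 = 21842.6 s = 6.07 hours.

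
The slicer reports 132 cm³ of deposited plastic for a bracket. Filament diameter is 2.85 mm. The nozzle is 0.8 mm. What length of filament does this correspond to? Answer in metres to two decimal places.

20.69 m

A = π r² = π × 1.425² = 6.3794 mm².
L = 132000 mm³ / 6.3794 mm² = 20691.6 mm, i.e. 20.69 m.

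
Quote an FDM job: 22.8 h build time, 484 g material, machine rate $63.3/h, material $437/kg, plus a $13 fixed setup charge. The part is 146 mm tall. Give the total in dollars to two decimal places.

$1667.75

Time charge = 63.3 × 22.8 = $1443.24.
Material charge: 437 × 484/1000 → $211.508.
Total = 1443.24 + 211.508 + 13 = 1667.748 ≈ $1667.75.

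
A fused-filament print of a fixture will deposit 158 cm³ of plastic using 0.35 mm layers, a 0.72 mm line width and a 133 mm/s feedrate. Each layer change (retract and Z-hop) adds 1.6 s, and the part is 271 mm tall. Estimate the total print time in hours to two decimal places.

1.65 hours

Bead cross-section = 0.35 × 0.72, so 0.252 mm².
Path length: 158000 mm³ / 0.252 mm² → 626984.1 mm.
Time extruding: 626984.1 / 133 → 4714.2 s.
Layers = ⌈271/0.35⌉ = 775.
Layer-change overhead = 775 × 1.6, so 1240 s.
Altogether 4714.2 + 1240 = 5954.2 s, i.e. 1.65 hours.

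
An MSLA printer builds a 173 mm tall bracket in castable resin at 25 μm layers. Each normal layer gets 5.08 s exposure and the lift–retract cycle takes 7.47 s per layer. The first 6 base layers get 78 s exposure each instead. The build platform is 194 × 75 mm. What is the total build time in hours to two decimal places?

Number of layers: 173 / 0.025 → 6920 (rounded up).
Base layers: 6 × (78 + 7.47) → 512.82 s.
Remaining layers = 6914 × (5.08 + 7.47), so 86770.7 s.
Total = 512.82 + 86770.7 = 87283.52 s = 24.25 hours.

24.25 hours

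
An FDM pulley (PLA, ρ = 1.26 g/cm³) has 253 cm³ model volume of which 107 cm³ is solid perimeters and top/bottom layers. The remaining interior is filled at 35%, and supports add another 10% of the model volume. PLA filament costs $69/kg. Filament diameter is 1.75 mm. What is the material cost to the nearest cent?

$15.94

Volume inside the shell = 253 − 107, so 146 cm³.
Infill deposited = 0.35 × 146 = 51.1 cm³.
Support: 0.10 × 253 → 25.3 cm³.
Total printed volume: 107 + 51.1 + 25.3 → 183.4 cm³.
Mass = 183.4 × 1.26 = 231.084 g.
Cost = 231.084 g / 1000 × $69/kg = $15.94.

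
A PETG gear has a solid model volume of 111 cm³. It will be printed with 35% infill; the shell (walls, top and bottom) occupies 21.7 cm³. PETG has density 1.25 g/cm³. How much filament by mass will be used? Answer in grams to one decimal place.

Interior volume = 111 − 21.7 = 89.3 cm³.
Infill deposited = 0.35 × 89.3 = 31.255 cm³.
Total extruded = 21.7 + 31.255 = 52.955 cm³.
Mass: 52.955 × 1.25 → 66.19375 g.

66.2 g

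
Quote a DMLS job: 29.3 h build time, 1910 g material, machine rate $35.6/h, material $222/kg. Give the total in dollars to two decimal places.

$1467.10

Time charge: 35.6 × 29.3 → $1043.08.
Material cost: 222 × 1910/1000 → $424.02.
Job cost: 1043.08 + 424.02 = $1467.10.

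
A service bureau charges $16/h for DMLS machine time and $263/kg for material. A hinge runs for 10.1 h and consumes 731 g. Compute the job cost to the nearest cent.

$353.85

Machine-time cost = 16 × 10.1 = $161.60.
Feedstock cost: 263 × 731/1000 → $192.253.
Job cost: 161.60 + 192.253 = 353.853 ≈ $353.85.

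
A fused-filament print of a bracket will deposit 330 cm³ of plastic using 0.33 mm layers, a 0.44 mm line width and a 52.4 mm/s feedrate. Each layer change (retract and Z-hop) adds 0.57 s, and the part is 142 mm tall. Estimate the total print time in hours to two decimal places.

12.12 hours

Bead cross-section: 0.33 × 0.44 → 0.1452 mm².
Toolpath length = 330 cm³ / 0.1452 mm² = 330000 / 0.1452 = 2272727.3 mm.
Extrusion time = 2272727.3 / 52.4, so 43372.7 s.
Layer count = ceil(142 / 0.33) = 431.
Non-print overhead = 431 × 0.57 = 245.67 s.
Total = 43372.7 + 245.67 = 43618.37 s = 12.12 hours.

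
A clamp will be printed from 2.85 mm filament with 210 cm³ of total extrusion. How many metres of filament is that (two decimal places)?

32.92 m

Filament cross-section = π × (2.85/2)² = 6.3794 mm².
L = 210000 mm³ / 6.3794 mm² = 32918.46 mm, i.e. 32.92 m.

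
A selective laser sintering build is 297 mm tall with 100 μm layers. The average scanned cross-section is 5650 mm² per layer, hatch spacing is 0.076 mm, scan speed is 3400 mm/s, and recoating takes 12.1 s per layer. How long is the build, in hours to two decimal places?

Layer count = ceil(297 / 0.1) = 2970.
Scan path per layer = 5650 / 0.076 = 74342.1 mm.
Scan time per layer: 74342.1 / 3400 → 21.8653 s.
Layer cycle = 21.8653 + 12.1 = 33.9653 s.
Total: 2970 × 33.9653 s = 100876.941 s → 28.02 hours.

28.02 hours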